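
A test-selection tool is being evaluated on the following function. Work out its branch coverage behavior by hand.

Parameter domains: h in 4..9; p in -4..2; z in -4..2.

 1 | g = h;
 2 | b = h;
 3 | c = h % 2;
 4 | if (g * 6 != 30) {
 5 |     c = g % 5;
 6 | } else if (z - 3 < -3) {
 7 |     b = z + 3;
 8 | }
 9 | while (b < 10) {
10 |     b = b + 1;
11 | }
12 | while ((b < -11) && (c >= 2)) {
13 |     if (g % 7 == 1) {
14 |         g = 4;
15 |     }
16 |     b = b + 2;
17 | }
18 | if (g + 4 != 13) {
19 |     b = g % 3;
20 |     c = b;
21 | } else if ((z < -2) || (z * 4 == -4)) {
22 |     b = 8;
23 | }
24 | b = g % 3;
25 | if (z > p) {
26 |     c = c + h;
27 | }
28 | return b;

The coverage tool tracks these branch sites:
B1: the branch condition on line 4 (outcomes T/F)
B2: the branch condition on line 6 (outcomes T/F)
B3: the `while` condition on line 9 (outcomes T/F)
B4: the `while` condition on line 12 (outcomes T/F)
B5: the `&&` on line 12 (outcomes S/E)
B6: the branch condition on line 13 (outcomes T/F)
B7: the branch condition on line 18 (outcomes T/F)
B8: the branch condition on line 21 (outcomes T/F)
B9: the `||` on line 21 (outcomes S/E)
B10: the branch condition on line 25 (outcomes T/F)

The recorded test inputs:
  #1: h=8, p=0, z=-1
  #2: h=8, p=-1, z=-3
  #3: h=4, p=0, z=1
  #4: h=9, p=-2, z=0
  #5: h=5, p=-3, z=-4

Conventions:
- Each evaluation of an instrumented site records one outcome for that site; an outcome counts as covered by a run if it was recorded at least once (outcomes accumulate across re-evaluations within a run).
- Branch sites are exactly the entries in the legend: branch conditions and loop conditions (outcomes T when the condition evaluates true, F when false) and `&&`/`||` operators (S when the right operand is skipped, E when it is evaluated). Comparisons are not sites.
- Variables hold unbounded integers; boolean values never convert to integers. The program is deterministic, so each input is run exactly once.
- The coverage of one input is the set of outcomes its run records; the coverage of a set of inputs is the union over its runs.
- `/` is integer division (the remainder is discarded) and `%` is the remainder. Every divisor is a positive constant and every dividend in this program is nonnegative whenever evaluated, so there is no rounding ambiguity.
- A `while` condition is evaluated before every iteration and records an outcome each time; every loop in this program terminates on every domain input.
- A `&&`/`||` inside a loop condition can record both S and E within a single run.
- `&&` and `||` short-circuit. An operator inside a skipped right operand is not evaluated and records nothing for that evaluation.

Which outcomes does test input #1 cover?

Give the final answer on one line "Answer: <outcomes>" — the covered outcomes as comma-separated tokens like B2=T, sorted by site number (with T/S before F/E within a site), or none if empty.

Tracing the run of input #1 (h=8, p=0, z=-1):
  B1->T, B3->T, B3->T, B3->F, B5->S, B4->F, B7->T, B10->F
distinct outcomes covered: B1=T, B3=T, B3=F, B4=F, B5=S, B7=T, B10=F

Answer: B1=T, B3=T, B3=F, B4=F, B5=S, B7=T, B10=F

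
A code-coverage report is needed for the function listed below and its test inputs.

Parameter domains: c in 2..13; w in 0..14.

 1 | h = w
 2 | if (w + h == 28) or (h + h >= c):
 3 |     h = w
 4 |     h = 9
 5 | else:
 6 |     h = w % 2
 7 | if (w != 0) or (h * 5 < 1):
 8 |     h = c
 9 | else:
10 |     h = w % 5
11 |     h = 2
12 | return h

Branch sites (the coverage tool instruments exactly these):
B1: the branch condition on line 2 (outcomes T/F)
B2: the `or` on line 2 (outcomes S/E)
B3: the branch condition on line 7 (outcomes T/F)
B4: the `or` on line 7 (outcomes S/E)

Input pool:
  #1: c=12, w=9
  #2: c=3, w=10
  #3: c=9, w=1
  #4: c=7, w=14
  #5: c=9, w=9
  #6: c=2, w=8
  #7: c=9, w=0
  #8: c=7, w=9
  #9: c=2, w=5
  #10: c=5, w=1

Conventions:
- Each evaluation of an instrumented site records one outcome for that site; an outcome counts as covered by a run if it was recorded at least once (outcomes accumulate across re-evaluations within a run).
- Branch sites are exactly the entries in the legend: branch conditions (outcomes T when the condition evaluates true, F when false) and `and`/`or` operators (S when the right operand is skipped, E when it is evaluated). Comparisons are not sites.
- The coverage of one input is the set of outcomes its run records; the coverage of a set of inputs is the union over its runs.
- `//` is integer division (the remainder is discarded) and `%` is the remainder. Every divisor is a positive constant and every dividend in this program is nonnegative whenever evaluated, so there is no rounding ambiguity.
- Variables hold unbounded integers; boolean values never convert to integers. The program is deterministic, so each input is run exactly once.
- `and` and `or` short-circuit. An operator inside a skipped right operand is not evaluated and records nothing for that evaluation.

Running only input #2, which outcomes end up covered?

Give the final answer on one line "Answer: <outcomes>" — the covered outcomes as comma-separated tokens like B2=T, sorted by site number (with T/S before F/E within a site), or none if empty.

Event log for input #2 (c=3, w=10):
  B2->E, B1->T, B4->S, B3->T
deduplicating events, the covered set is: B1=T, B2=E, B3=T, B4=S

Answer: B1=T, B2=E, B3=T, B4=S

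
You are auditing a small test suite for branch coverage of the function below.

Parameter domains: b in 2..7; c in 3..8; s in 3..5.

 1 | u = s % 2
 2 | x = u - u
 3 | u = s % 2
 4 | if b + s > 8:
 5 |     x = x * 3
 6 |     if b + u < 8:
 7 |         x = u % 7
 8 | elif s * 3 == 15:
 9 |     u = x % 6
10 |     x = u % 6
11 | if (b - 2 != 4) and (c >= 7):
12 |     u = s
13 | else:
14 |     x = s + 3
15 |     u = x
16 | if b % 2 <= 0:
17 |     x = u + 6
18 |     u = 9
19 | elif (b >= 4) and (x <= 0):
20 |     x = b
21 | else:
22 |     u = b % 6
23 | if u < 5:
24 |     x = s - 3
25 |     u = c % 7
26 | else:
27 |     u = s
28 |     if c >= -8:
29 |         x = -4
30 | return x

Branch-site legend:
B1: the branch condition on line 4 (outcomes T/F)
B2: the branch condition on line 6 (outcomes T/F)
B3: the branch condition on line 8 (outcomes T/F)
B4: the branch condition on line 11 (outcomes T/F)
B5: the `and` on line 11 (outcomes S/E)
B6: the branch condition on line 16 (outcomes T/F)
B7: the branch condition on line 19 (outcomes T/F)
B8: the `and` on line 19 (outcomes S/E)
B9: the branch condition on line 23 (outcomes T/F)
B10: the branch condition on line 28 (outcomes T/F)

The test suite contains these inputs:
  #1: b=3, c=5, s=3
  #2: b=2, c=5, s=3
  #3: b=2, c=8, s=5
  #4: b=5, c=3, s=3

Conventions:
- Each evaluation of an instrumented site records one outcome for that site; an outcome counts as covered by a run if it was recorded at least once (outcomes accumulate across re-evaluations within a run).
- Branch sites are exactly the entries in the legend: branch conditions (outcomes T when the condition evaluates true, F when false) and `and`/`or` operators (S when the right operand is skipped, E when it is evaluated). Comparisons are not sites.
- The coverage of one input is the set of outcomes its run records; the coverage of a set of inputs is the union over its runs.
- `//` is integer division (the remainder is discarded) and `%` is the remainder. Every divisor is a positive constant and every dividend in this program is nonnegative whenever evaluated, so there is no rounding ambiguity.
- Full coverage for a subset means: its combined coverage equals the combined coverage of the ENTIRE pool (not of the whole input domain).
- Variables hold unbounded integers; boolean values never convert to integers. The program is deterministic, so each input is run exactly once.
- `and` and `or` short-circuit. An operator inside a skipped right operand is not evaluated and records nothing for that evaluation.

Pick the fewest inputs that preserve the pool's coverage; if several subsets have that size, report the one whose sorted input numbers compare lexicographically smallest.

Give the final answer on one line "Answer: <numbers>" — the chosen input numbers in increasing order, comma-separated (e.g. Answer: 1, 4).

#1 (b=3, c=5, s=3) -> B1->F, B3->F, B5->E, B4->F, B6->F, B8->S, B7->F, B9->T; covered: B1=F, B3=F, B4=F, B5=E, B6=F, B7=F, B8=S, B9=T
#2 (b=2, c=5, s=3) -> B1->F, B3->F, B5->E, B4->F, B6->T, B9->F, B10->T; covered: B1=F, B3=F, B4=F, B5=E, B6=T, B9=F, B10=T
#3 (b=2, c=8, s=5) -> B1->F, B3->T, B5->E, B4->T, B6->T, B9->F, B10->T; covered: B1=F, B3=T, B4=T, B5=E, B6=T, B9=F, B10=T
#4 (b=5, c=3, s=3) -> B1->F, B3->F, B5->E, B4->F, B6->F, B8->E, B7->F, B9->F, B10->T; covered: B1=F, B3=F, B4=F, B5=E, B6=F, B7=F, B8=E, B9=F, B10=T
pool-wide coverage (14 outcomes): B1=F, B3=T, B3=F, B4=T, B4=F, B5=E, B6=T, B6=F, B7=F, B8=S, B8=E, B9=T, B9=F, B10=T
size 1 is not enough: best union over all size-1 subsets is 9/14
size 2 is not enough: best union over all size-2 subsets is 13/14
inputs {1, 3, 4} (size 3) cover everything; no size-3 subset with a lexicographically smaller index list covers all 14

Answer: 1, 3, 4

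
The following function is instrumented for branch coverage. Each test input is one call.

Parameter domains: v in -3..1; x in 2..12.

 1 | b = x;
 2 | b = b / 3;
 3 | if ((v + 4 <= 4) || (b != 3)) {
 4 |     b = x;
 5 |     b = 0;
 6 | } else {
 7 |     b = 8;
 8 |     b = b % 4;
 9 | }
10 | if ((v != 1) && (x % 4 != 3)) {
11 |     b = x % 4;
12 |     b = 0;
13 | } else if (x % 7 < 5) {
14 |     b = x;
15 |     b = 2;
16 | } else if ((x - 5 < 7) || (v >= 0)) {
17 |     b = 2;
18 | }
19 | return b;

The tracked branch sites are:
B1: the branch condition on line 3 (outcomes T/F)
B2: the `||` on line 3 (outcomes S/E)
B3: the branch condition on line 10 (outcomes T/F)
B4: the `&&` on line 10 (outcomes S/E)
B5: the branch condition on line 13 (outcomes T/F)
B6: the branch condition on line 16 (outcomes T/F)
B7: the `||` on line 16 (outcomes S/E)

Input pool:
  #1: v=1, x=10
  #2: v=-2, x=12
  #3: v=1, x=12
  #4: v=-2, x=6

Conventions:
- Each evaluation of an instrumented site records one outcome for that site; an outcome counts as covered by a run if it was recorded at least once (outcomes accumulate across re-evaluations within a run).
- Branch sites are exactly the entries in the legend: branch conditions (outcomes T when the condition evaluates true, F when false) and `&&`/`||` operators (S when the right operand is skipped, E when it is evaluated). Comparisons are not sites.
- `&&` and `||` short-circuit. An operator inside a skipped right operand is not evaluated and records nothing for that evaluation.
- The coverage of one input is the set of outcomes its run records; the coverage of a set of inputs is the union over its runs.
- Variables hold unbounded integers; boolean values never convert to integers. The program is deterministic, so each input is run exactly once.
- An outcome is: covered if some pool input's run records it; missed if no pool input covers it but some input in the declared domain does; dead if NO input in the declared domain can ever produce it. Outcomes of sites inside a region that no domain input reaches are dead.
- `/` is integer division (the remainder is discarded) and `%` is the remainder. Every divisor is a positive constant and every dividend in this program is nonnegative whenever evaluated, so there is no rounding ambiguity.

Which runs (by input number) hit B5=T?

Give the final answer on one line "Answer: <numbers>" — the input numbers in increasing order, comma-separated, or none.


input #1 (v=1, x=10): covers B5=T
input #2 (v=-2, x=12): misses B5=T
input #3 (v=1, x=12): misses B5=T
input #4 (v=-2, x=6): misses B5=T
Answer: 1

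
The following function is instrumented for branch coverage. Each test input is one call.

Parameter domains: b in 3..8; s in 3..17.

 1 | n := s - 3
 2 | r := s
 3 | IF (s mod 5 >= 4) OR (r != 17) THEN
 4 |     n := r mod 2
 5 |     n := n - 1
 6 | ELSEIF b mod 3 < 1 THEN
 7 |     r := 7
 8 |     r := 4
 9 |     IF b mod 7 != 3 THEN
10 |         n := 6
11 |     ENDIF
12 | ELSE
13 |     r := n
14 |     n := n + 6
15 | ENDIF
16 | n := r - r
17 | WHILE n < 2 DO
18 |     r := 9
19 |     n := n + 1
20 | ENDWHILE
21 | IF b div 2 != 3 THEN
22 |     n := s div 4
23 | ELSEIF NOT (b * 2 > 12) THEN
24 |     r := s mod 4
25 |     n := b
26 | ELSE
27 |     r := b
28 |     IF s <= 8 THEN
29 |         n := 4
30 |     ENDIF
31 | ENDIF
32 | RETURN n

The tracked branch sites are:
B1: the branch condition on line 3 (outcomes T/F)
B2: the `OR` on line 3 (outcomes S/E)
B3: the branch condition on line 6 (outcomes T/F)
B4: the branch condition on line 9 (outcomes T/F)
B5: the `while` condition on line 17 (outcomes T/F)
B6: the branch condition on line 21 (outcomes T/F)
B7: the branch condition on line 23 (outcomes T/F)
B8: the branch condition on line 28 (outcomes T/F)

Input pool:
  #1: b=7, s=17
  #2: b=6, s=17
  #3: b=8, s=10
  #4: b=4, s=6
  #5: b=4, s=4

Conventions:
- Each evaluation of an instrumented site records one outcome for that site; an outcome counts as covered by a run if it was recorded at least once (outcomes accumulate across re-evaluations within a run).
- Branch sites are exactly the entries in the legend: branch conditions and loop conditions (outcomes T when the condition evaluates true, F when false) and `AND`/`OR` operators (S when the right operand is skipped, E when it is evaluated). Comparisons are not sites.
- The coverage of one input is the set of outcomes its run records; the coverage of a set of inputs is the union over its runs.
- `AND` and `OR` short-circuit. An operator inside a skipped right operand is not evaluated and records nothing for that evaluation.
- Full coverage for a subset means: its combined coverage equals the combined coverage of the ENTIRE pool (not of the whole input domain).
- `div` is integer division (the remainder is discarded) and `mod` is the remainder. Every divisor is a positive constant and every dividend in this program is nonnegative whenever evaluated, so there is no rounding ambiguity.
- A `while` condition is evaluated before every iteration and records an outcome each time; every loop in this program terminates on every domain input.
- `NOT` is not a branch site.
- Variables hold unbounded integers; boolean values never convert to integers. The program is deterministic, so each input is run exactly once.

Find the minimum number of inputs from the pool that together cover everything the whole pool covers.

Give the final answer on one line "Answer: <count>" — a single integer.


input #1 (b=7, s=17): events B2->E, B1->F, B3->F, B5->T, B5->T, B5->F, B6->F, B7->F, B8->F; covers B1=F, B2=E, B3=F, B5=T, B5=F, B6=F, B7=F, B8=F
input #2 (b=6, s=17): events B2->E, B1->F, B3->T, B4->T, B5->T, B5->T, B5->F, B6->F, B7->T; covers B1=F, B2=E, B3=T, B4=T, B5=T, B5=F, B6=F, B7=T
input #3 (b=8, s=10): events B2->E, B1->T, B5->T, B5->T, B5->F, B6->T; covers B1=T, B2=E, B5=T, B5=F, B6=T
input #4 (b=4, s=6): events B2->E, B1->T, B5->T, B5->T, B5->F, B6->T; covers B1=T, B2=E, B5=T, B5=F, B6=T
input #5 (b=4, s=4): events B2->S, B1->T, B5->T, B5->T, B5->F, B6->T; covers B1=T, B2=S, B5=T, B5=F, B6=T
pool-wide coverage (14 outcomes): B1=T, B1=F, B2=S, B2=E, B3=T, B3=F, B4=T, B5=T, B5=F, B6=T, B6=F, B7=T, B7=F, B8=F
every size-1 subset falls short of the 14 outcomes (best: 8/14)
every size-2 subset falls short of the 14 outcomes (best: 11/14)
the canonical winner is {1, 2, 5}: size 3, full 14-outcome coverage, earliest index list among size-3 covers
Answer: 3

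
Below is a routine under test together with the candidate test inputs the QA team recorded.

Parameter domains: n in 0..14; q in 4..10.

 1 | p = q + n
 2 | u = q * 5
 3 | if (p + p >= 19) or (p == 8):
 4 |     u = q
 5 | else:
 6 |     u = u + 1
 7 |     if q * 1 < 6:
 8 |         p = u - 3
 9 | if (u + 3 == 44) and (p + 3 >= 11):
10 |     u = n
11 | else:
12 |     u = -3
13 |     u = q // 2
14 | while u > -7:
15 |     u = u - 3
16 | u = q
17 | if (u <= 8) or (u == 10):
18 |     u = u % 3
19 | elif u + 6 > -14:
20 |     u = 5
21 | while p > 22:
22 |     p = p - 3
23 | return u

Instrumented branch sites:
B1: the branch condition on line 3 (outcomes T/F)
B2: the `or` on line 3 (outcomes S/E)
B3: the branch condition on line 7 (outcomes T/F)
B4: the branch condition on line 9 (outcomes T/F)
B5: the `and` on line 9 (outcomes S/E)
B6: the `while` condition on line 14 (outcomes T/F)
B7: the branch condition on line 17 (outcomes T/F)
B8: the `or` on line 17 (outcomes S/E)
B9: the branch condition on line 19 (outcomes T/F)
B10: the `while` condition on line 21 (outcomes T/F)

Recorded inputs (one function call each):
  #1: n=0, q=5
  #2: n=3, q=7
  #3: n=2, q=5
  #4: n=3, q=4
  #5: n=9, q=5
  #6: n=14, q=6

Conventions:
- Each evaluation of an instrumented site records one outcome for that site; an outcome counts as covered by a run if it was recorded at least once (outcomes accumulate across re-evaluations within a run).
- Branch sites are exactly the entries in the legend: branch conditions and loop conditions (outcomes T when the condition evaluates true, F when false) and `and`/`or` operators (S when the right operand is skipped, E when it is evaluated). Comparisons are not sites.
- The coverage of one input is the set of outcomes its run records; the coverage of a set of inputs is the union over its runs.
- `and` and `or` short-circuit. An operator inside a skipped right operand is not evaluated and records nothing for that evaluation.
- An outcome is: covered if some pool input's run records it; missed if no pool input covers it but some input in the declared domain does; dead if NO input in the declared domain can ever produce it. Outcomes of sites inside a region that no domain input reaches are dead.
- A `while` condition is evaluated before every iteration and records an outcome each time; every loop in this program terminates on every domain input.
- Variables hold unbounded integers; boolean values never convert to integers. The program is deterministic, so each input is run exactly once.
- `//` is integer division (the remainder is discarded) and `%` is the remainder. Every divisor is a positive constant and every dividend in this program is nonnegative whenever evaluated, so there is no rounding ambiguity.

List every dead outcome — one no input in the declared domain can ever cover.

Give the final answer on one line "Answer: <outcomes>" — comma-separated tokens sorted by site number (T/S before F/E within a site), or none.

sweeping the full domain (105 inputs) for each outcome:
  B9=F: no domain input ever produces it -> dead
  reachable outcomes have witnesses, e.g. B1=T (e.g. n=0, q=8), B1=F (e.g. n=0, q=4), B2=S (e.g. n=0, q=10), B2=E (e.g. n=0, q=4)

Answer: B9=F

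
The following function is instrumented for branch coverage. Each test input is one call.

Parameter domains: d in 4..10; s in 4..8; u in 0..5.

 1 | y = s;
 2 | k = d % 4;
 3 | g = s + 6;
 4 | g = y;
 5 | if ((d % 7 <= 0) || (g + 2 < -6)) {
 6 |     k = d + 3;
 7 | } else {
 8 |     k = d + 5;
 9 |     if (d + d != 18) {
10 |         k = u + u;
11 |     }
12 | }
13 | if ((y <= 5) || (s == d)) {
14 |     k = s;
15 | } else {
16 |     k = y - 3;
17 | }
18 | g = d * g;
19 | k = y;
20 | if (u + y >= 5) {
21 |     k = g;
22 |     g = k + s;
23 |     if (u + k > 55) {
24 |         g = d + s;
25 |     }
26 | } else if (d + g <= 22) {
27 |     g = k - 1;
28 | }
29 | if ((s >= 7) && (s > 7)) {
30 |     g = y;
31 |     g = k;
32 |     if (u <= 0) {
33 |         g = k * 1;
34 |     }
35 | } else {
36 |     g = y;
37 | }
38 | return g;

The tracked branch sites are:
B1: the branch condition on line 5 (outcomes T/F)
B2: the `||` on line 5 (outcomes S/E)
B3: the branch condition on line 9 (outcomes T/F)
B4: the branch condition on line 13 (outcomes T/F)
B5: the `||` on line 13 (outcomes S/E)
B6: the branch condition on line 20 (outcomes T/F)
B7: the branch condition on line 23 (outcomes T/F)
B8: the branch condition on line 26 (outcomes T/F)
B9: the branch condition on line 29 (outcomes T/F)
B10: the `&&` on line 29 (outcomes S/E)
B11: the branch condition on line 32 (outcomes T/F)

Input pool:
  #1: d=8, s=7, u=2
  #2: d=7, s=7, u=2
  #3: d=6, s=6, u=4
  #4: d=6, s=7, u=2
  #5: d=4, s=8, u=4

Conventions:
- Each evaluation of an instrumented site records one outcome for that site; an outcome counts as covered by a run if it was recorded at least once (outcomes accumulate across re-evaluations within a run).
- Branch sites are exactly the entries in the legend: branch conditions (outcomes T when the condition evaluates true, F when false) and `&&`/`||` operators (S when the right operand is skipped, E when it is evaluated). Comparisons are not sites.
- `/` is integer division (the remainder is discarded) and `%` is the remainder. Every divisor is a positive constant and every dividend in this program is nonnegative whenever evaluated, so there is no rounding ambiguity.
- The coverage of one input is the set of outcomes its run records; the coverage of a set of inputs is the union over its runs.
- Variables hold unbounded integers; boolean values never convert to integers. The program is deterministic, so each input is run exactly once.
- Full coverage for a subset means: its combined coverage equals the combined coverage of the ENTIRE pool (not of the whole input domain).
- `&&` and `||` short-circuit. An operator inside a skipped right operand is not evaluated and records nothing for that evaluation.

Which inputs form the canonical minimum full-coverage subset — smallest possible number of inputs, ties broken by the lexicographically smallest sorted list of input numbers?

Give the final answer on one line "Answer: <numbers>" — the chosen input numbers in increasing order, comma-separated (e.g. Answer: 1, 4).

input #1, d=8, s=7, u=2: outcomes B1=F, B2=E, B3=T, B4=F, B5=E, B6=T, B7=T, B9=F, B10=E
input #2, d=7, s=7, u=2: outcomes B1=T, B2=S, B4=T, B5=E, B6=T, B7=F, B9=F, B10=E
input #3, d=6, s=6, u=4: outcomes B1=F, B2=E, B3=T, B4=T, B5=E, B6=T, B7=F, B9=F, B10=S
input #4, d=6, s=7, u=2: outcomes B1=F, B2=E, B3=T, B4=F, B5=E, B6=T, B7=F, B9=F, B10=E
input #5, d=4, s=8, u=4: outcomes B1=F, B2=E, B3=T, B4=F, B5=E, B6=T, B7=F, B9=T, B10=E, B11=F
pool-wide coverage (16 outcomes): B1=T, B1=F, B2=S, B2=E, B3=T, B4=T, B4=F, B5=E, B6=T, B7=T, B7=F, B9=T, B9=F, B10=S, B10=E, B11=F
no size-1 subset reaches all 16 outcomes (best union: 10/16)
no size-2 subset reaches all 16 outcomes (best union: 14/16)
no size-3 subset reaches all 16 outcomes (best union: 15/16)
at size 4, {1, 2, 3, 5} reaches all 16 outcomes; every lexicographically earlier size-4 subset fails

Answer: 1, 2, 3, 5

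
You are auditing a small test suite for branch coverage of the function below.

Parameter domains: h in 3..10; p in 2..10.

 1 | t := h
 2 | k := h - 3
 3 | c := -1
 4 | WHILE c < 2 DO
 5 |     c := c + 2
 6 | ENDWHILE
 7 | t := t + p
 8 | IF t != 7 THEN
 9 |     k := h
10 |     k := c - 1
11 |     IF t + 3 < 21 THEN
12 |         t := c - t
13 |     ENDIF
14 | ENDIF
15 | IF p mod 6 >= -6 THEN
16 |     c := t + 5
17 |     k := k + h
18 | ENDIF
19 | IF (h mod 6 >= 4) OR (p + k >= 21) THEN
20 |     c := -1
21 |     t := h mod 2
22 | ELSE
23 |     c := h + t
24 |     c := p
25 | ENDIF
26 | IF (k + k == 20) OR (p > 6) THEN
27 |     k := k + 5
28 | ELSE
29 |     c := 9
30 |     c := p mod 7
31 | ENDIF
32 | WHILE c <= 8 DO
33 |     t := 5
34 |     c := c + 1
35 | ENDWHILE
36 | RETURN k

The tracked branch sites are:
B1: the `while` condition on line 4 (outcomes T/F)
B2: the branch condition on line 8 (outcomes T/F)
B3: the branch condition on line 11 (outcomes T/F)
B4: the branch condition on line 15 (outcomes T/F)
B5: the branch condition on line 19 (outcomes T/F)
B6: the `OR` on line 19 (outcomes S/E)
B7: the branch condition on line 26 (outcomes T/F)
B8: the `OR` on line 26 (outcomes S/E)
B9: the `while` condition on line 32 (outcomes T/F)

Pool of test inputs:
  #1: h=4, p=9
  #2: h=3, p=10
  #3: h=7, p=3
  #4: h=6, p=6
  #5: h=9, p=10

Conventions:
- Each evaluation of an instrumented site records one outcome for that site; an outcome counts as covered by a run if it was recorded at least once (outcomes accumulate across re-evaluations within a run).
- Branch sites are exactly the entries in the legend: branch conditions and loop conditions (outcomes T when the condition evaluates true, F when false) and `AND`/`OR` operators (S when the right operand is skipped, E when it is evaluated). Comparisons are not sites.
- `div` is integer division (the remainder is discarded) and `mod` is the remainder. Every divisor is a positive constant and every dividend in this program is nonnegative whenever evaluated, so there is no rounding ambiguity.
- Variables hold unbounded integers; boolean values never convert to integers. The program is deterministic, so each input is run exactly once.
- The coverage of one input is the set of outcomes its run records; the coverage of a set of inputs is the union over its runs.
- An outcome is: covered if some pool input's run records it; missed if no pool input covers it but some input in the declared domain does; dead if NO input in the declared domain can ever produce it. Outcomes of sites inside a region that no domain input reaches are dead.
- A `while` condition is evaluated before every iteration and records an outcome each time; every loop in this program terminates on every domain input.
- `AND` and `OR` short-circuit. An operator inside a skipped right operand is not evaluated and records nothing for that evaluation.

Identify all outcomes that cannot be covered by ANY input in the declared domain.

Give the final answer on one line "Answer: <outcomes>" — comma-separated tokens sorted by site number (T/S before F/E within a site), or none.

checking every outcome against all 72 domain inputs:
  B4=F: unreachable across the whole domain -> dead
  reachable outcomes have witnesses, e.g. B1=T (e.g. h=3, p=2), B1=F (e.g. h=3, p=2), B2=T (e.g. h=3, p=2), B2=F (e.g. h=3, p=4)

Answer: B4=F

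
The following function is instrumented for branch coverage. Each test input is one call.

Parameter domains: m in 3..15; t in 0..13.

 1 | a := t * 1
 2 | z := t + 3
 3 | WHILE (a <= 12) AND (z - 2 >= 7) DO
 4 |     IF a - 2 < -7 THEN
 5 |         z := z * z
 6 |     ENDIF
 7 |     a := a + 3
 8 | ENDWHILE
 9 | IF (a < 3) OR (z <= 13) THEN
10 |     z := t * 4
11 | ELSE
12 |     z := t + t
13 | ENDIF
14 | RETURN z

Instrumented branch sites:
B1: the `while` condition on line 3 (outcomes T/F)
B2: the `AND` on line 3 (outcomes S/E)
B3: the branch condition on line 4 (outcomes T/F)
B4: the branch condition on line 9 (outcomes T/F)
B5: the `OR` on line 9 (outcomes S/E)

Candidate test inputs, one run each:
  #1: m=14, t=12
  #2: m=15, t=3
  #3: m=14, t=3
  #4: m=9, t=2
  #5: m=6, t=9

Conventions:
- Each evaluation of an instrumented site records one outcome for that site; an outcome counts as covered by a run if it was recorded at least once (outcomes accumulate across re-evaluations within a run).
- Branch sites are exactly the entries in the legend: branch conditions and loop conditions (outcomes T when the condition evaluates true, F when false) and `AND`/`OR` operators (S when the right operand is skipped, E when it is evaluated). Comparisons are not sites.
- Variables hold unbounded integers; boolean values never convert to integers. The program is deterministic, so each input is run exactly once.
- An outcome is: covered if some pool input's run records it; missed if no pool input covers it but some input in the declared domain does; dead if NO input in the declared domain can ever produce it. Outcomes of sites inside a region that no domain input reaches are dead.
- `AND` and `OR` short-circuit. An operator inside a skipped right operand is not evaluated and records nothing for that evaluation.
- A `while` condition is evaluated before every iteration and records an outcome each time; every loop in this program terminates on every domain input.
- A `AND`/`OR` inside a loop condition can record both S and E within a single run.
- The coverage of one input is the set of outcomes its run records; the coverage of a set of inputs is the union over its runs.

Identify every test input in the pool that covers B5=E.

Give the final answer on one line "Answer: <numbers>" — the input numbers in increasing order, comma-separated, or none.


input #1 (m=14, t=12): records B5=E
input #2 (m=15, t=3): records B5=E
input #3 (m=14, t=3): records B5=E
input #4 (m=9, t=2): does not record B5=E
input #5 (m=6, t=9): records B5=E
Answer: 1, 2, 3, 5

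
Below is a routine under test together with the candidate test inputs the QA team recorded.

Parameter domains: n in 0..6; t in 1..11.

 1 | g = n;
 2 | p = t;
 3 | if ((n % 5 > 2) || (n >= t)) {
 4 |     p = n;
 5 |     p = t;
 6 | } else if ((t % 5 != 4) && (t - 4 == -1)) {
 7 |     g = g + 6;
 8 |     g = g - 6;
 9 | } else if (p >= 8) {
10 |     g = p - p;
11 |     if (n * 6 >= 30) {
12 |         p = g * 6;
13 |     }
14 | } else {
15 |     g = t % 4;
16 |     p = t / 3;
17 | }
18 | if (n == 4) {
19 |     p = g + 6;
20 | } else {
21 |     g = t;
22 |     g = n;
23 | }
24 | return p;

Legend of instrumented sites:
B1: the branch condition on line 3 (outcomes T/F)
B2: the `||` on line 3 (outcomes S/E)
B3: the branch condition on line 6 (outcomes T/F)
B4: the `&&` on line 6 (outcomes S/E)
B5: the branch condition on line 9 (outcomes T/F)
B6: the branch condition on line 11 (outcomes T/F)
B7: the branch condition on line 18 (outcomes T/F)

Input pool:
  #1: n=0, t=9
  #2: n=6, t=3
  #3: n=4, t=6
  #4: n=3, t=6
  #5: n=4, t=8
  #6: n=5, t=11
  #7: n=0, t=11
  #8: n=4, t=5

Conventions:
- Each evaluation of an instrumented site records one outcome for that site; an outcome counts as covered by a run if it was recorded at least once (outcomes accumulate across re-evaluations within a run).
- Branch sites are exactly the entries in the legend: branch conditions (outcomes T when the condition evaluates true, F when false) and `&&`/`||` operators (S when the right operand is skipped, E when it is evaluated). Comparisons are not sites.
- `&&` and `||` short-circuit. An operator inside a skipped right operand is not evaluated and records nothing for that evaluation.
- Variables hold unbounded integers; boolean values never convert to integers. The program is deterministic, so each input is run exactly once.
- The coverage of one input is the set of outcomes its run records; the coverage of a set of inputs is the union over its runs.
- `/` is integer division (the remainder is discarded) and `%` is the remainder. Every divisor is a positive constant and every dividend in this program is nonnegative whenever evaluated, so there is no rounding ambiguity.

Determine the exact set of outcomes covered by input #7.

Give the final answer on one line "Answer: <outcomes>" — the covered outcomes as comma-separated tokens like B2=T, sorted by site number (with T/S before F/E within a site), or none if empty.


Event log for input #7 (n=0, t=11):
  B2->E, B1->F, B4->E, B3->F, B5->T, B6->F, B7->F
distinct outcomes covered: B1=F, B2=E, B3=F, B4=E, B5=T, B6=F, B7=F
Answer: B1=F, B2=E, B3=F, B4=E, B5=T, B6=F, B7=F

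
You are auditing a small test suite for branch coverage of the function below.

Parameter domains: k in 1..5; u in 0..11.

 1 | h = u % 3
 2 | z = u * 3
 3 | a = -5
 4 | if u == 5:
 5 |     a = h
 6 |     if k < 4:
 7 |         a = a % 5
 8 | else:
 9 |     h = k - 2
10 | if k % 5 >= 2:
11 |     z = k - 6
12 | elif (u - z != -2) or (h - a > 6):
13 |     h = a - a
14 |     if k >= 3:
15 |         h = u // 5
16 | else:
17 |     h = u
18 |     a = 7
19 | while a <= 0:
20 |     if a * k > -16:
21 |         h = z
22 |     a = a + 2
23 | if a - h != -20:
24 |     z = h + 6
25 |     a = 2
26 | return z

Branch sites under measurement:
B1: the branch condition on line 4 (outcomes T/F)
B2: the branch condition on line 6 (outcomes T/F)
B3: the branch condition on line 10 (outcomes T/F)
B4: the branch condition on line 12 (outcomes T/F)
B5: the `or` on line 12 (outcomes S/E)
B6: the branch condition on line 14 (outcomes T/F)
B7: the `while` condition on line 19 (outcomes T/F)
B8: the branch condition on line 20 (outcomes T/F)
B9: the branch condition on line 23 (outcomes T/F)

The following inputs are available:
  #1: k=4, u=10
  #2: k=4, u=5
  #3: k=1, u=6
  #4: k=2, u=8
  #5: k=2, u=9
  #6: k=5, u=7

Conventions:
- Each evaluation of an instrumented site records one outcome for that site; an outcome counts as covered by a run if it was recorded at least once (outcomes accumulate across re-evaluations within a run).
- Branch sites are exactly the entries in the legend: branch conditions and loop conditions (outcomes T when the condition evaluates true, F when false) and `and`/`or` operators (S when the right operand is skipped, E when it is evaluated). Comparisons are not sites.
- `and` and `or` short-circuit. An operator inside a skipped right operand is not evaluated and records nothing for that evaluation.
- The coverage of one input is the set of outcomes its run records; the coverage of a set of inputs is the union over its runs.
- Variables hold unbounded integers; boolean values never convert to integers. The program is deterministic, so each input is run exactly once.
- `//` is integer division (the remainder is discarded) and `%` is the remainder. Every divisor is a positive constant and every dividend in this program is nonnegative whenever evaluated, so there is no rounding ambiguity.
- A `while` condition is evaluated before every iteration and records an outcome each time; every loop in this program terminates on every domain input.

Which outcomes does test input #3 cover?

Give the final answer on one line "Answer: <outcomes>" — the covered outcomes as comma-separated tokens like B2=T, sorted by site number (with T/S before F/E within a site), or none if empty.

Tracing the run of input #3 (k=1, u=6):
  B1->F, B3->F, B5->S, B4->T, B6->F, B7->T, B8->T, B7->T, B8->T, B7->T
  B8->T, B7->F, B9->T
collecting distinct outcomes: B1=F, B3=F, B4=T, B5=S, B6=F, B7=T, B7=F, B8=T, B9=T

Answer: B1=F, B3=F, B4=T, B5=S, B6=F, B7=T, B7=F, B8=T, B9=T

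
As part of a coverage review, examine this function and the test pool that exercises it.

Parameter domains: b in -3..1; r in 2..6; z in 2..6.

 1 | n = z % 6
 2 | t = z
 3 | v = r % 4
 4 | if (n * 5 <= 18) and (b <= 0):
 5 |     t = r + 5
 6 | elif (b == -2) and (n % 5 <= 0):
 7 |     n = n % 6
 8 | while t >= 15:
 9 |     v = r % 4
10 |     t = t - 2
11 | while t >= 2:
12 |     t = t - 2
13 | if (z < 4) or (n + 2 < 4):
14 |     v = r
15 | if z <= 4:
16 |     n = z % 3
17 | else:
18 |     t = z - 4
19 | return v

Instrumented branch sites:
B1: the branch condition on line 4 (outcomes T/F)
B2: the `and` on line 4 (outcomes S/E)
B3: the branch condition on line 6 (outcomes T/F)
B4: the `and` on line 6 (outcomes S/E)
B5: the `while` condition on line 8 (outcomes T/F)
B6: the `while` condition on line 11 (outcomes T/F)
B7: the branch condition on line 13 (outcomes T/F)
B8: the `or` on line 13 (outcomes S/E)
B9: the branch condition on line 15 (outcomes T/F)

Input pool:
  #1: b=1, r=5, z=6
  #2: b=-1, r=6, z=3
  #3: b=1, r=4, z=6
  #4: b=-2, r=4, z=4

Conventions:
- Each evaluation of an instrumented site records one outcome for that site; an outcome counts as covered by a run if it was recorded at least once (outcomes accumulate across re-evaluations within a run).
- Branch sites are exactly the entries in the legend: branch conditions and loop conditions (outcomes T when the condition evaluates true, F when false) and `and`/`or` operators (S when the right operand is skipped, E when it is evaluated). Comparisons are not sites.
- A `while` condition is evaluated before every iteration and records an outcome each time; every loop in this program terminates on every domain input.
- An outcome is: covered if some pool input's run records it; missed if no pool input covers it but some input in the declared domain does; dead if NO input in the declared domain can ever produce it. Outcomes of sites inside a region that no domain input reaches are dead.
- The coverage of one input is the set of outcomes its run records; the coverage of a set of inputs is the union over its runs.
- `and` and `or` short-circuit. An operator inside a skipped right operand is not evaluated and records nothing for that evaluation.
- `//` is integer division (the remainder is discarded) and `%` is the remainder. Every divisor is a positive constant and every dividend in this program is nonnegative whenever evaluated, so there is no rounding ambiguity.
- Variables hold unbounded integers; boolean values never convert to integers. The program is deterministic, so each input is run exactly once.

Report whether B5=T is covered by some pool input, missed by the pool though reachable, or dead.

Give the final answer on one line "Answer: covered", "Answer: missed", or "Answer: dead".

no pool input records B5=T
checking all 125 inputs in the declared domain: B5=T is never recorded -> dead

Answer: dead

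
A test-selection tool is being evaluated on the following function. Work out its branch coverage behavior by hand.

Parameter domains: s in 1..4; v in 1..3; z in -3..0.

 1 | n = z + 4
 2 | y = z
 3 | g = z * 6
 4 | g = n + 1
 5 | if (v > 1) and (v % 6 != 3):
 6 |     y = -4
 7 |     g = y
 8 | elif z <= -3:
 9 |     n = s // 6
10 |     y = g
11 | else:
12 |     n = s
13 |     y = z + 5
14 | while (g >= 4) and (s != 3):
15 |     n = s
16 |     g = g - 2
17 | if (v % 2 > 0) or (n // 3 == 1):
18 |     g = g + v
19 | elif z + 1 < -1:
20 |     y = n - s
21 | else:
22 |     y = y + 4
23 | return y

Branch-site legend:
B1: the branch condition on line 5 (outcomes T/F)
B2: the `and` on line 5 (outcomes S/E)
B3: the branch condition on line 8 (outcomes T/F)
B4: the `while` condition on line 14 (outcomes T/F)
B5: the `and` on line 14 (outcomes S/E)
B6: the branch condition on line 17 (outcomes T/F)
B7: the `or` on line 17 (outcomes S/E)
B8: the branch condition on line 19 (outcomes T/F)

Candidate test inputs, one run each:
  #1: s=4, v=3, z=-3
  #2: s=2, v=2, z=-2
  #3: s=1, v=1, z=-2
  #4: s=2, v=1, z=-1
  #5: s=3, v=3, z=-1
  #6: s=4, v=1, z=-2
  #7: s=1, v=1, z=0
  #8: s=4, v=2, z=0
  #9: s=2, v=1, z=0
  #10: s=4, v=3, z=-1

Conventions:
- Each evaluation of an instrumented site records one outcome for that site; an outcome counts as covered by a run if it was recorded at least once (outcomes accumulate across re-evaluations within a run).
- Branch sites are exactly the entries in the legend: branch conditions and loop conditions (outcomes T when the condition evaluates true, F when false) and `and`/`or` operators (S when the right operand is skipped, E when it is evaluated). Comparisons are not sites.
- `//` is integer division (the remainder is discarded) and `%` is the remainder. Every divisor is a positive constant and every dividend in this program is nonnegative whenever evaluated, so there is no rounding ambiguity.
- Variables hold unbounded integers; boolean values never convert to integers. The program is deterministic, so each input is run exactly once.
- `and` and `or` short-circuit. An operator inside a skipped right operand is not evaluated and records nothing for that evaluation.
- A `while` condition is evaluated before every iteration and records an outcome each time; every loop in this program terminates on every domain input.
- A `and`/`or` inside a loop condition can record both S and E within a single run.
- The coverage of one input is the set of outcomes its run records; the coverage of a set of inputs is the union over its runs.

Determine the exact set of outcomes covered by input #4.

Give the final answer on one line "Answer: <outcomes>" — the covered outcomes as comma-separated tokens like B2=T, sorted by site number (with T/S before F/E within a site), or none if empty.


Tracing the run of input #4 (s=2, v=1, z=-1):
  B2->S, B1->F, B3->F, B5->E, B4->T, B5->S, B4->F, B7->S, B6->T
as a set, this run covers: B1=F, B2=S, B3=F, B4=T, B4=F, B5=S, B5=E, B6=T, B7=S
Answer: B1=F, B2=S, B3=F, B4=T, B4=F, B5=S, B5=E, B6=T, B7=S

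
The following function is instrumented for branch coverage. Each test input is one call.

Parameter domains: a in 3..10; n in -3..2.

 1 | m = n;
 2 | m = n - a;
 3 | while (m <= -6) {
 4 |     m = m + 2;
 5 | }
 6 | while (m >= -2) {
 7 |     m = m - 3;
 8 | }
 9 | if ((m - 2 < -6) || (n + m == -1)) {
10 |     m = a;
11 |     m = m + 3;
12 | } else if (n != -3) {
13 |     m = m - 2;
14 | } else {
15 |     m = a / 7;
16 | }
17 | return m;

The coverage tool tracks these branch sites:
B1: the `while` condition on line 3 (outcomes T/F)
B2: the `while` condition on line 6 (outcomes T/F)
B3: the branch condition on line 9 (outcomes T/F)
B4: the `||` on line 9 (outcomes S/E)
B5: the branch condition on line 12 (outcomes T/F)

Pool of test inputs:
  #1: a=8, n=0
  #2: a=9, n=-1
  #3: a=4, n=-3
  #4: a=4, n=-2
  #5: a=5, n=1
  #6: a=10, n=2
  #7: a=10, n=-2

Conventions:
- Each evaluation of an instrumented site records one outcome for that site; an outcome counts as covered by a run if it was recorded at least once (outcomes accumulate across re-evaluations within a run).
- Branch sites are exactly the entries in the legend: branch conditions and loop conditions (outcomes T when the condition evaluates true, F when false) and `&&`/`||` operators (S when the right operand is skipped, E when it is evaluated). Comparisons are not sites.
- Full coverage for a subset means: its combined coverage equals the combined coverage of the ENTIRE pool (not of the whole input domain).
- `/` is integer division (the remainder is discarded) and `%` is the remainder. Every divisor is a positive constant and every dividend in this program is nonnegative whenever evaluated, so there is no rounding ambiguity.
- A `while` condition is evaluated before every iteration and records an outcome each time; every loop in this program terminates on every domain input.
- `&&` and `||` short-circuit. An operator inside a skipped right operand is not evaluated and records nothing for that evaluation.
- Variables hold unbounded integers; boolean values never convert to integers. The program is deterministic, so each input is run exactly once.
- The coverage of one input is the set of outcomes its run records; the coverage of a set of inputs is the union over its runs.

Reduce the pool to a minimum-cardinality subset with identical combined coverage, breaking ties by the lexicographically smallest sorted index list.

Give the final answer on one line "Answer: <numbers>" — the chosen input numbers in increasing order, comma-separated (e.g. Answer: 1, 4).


input #1 (a=8, n=0): covers B1=T, B1=F, B2=F, B3=F, B4=E, B5=T
input #2 (a=9, n=-1): covers B1=T, B1=F, B2=F, B3=F, B4=E, B5=T
input #3 (a=4, n=-3): covers B1=T, B1=F, B2=F, B3=T, B4=S
input #4 (a=4, n=-2): covers B1=T, B1=F, B2=F, B3=F, B4=E, B5=T
input #5 (a=5, n=1): covers B1=F, B2=F, B3=F, B4=E, B5=T
input #6 (a=10, n=2): covers B1=T, B1=F, B2=F, B3=F, B4=E, B5=T
input #7 (a=10, n=-2): covers B1=T, B1=F, B2=F, B3=F, B4=E, B5=T
together the pool reaches 8 outcomes: B1=T, B1=F, B2=F, B3=T, B3=F, B4=S, B4=E, B5=T
no size-1 subset reaches all 8 outcomes (best union: 6/8)
size 2: inputs {1, 3} cover all 8 outcomes, and no lexicographically smaller subset of this size does
Answer: 1, 3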